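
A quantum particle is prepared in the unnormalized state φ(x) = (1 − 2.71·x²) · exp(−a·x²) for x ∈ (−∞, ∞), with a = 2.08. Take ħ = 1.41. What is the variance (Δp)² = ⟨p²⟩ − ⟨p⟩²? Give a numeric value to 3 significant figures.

Compute ⟨p⟩ and ⟨p²⟩ separately; (Δp)² = ⟨p²⟩ − ⟨p⟩².
Expand each integrand as polynomial × e^(−2ax²) and use ∫x^(2j)·e^(−2ax²) dx = (2j−1)!!/(4a)^j · √(π/(2a)), odd powers → 0; here √(π/(2a)) = 0.86902. Differentiate with the product rule, d/dx e^(−ax²) = −2ax·e^(−ax²).
Normalization: ∫|φ|² dx = 0.57950.
⟨p⟩ = 0.0000 and ⟨p²⟩ = 14.846.
(Δp)² = 14.846 − (0.0000)² = 14.846.

14.8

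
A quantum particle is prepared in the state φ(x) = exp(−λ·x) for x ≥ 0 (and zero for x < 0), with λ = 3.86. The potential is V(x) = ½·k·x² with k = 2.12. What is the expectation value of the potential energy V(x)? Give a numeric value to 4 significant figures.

⟨V⟩ = ∫ V(x)·|φ|² dx / ∫|φ|² dx.
Every integrand reduces to terms xʲ·e^(−2λx) on [0, ∞); use ∫₀^∞ xʲ·e^(−2λx) dx = j!/(2λ)^(j+1).
State is unnormalized: ∫|φ|² dx = 0.12953, and ∫φ*·V(x)·φ dx = 0.0046077, so ⟨V⟩ = 0.0046077 / 0.12953.
⟨V⟩ = 0.035571.

0.03557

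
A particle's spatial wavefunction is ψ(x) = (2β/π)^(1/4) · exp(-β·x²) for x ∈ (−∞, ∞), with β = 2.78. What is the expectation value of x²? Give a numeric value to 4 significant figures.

0.08993

⟨x²⟩ = ∫ x²·|ψ|² dx (integrals over the domain).
Gaussian moments: ∫x^(2j)·e^(−2βx²) dx = (2j−1)!!/(4β)^j · √(π/(2β)), odd powers integrate to 0; here √(π/(2β)) = 0.75169.
⟨x²⟩ = 0.089928.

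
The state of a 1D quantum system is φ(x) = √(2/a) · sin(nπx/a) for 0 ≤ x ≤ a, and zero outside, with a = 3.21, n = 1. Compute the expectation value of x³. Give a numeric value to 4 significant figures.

5.756

⟨x³⟩ = ∫ x³·|φ|² dx (integrals over the domain).
With sin²θ = (1 − cos2θ)/2 on 0 ≤ x ≤ a: ∫sin²(nπx/a) dx = a/2, ∫x·sin²(nπx/a) dx = a²/4, ∫x²·sin²(nπx/a) dx = a³·(1/6 − 1/(4n²π²)); higher powers xᵏ the same way, integrating xᵏ·cos(2nπx/a) by parts.
⟨x³⟩ = 5.7556.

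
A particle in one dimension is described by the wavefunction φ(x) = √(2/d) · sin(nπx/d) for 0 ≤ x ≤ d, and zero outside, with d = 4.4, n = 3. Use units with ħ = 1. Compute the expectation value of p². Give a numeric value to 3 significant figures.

4.59

p² φ = −ħ² d²φ/dx²; ⟨p²⟩ = −ħ² ∫ φ*·φ'' dx.
d/dx sin(nπx/d) = (nπ/d)·cos(nπx/d) and d²/dx² sin(nπx/d) = −(nπ/d)²·sin(nπx/d); on 0 ≤ x ≤ d, ∫sin²(nπx/d) dx = d/2 and ∫sin(nπx/d)·cos(nπx/d) dx = 0.
⟨p²⟩ = 4.5881.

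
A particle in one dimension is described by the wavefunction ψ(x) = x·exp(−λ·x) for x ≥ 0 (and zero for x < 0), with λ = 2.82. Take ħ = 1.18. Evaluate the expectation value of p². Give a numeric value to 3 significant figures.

p² ψ = −ħ² d²ψ/dx²; ⟨p²⟩ = −ħ² ∫ ψ*·ψ'' dx / ∫|ψ|² dx.
Differentiate x·exp(−λ·x) with the product rule; every integrand then reduces to terms xʲ·e^(−2λx) on [0, ∞), with ∫₀^∞ xʲ·e^(−2λx) dx = j!/(2λ)^(j+1).
State is unnormalized: ∫|ψ|² dx = 0.011148, and ∫ψ*·(−ħ² ψ'') dx = 0.12344, so ⟨p²⟩ = 0.12344 / 0.011148.
⟨p²⟩ = 11.073.

11.1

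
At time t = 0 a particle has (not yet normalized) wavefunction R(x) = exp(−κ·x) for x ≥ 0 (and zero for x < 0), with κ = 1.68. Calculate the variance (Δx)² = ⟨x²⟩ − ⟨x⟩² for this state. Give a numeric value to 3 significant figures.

Compute ⟨x⟩ and ⟨x²⟩ separately, then (Δx)² = ⟨x²⟩ − ⟨x⟩².
Every integrand reduces to terms xʲ·e^(−2κx) on [0, ∞); use ∫₀^∞ xʲ·e^(−2κx) dx = j!/(2κ)^(j+1).
Normalization: ∫|R|² dx = 0.29762.
⟨x⟩ = 0.29762 and ⟨x²⟩ = 0.17715.
(Δx)² = 0.17715 − (0.29762)² = 0.088577.

0.0886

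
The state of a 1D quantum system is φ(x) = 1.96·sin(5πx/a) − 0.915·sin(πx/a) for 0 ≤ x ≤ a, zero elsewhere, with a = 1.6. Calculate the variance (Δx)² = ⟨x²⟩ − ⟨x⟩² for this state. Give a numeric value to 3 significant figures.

Compute ⟨x⟩ and ⟨x²⟩ separately, then (Δx)² = ⟨x²⟩ − ⟨x⟩².
On 0 ≤ x ≤ a (j ≠ l): ∫sin²(jπx/a) dx = a/2, ∫sin(jπx/a)·sin(lπx/a) dx = 0; diagonal moments ∫x·sin²(jπx/a) dx = a²/4, ∫x²·sin²(jπx/a) dx = a³·(1/6 − 1/(4j²π²)); cross terms ∫x·sin(jπx/a)·sin(lπx/a) dx = 0 for j + l even and −4jla²/(π²(j² − l²)²) for j + l odd, ∫x²·sin(jπx/a)·sin(lπx/a) dx = (−1)^(j+l)·4jla³/(π²(j² − l²)²); higher powers the same way via product-to-sum and parts.
Normalization: ∫|φ|² dx = 3.7431.
⟨x⟩ = 0.80000 and ⟨x²⟩ = 0.81206.
(Δx)² = 0.81206 − (0.80000)² = 0.17206.

0.172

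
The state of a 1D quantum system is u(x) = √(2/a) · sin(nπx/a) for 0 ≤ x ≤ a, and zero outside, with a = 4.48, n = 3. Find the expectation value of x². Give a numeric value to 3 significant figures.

⟨x²⟩ = ∫ x²·|u|² dx (integrals over the domain).
With sin²θ = (1 − cos2θ)/2 on 0 ≤ x ≤ a: ∫sin²(nπx/a) dx = a/2, ∫x·sin²(nπx/a) dx = a²/4, ∫x²·sin²(nπx/a) dx = a³·(1/6 − 1/(4n²π²)); higher powers xᵏ the same way, integrating xᵏ·cos(2nπx/a) by parts.
⟨x²⟩ = 6.5772.

6.58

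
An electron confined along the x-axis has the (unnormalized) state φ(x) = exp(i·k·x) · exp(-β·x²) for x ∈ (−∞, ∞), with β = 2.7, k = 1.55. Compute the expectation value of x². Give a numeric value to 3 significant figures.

⟨x²⟩ = ∫ x²·|φ|² dx / ∫|φ|² dx (integrals over the domain).
Gaussian moments: ∫x^(2j)·e^(−2βx²) dx = (2j−1)!!/(4β)^j · √(π/(2β)), odd powers integrate to 0; here √(π/(2β)) = 0.76274.
State is unnormalized: ∫|φ|² dx = 0.76274, and ∫φ*·x²·φ dx = 0.070624, so ⟨x²⟩ = 0.070624 / 0.76274.
⟨x²⟩ = 0.092593.

0.0926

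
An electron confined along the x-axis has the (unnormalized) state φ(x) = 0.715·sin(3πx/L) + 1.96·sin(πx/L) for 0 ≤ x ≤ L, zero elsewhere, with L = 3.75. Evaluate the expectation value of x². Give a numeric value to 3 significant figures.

4.39

⟨x²⟩ = ∫ x²·|φ|² dx / ∫|φ|² dx (integrals over the domain).
On 0 ≤ x ≤ L (j ≠ l): ∫sin²(jπx/L) dx = L/2, ∫sin(jπx/L)·sin(lπx/L) dx = 0; diagonal moments ∫x·sin²(jπx/L) dx = L²/4, ∫x²·sin²(jπx/L) dx = L³·(1/6 − 1/(4j²π²)); cross terms ∫x·sin(jπx/L)·sin(lπx/L) dx = 0 for j + l even and −4jlL²/(π²(j² − l²)²) for j + l odd, ∫x²·sin(jπx/L)·sin(lπx/L) dx = (−1)^(j+l)·4jlL³/(π²(j² − l²)²); higher powers the same way via product-to-sum and parts.
State is unnormalized: ∫|φ|² dx = 8.1615, and ∫φ*·x²·φ dx = 35.858, so ⟨x²⟩ = 35.858 / 8.1615.
⟨x²⟩ = 4.3935.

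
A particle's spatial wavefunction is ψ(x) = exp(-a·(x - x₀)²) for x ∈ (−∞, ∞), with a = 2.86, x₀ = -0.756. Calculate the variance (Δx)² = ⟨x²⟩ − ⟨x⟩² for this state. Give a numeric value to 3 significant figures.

0.0874

Compute ⟨x⟩ and ⟨x²⟩ separately, then (Δx)² = ⟨x²⟩ − ⟨x⟩².
Gaussian moments (u = x − x₀): ∫u^(2j)·e^(−2au²) du = (2j−1)!!/(4a)^j · √(π/(2a)), odd powers integrate to 0; here √(π/(2a)) = 0.74110.
Normalization: ∫|ψ|² dx = 0.74110.
⟨x⟩ = -0.75600 and ⟨x²⟩ = 0.65895.
(Δx)² = 0.65895 − (-0.75600)² = 0.087413.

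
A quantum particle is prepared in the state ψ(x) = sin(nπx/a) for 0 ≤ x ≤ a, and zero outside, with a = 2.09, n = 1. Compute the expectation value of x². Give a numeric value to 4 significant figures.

⟨x²⟩ = ∫ x²·|ψ|² dx / ∫|ψ|² dx (integrals over the domain).
With sin²θ = (1 − cos2θ)/2 on 0 ≤ x ≤ a: ∫sin²(nπx/a) dx = a/2, ∫x·sin²(nπx/a) dx = a²/4, ∫x²·sin²(nπx/a) dx = a³·(1/6 − 1/(4n²π²)); higher powers xᵏ the same way, integrating xᵏ·cos(2nπx/a) by parts.
State is unnormalized: ∫|ψ|² dx = 1.0450, and ∫ψ*·x²·ψ dx = 1.2903, so ⟨x²⟩ = 1.2903 / 1.0450.
⟨x²⟩ = 1.2347.

1.235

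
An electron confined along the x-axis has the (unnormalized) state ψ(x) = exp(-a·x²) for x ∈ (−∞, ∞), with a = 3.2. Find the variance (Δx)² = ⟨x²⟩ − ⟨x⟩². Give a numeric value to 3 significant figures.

0.0781

Compute ⟨x⟩ and ⟨x²⟩ separately, then (Δx)² = ⟨x²⟩ − ⟨x⟩².
Gaussian moments: ∫x^(2j)·e^(−2ax²) dx = (2j−1)!!/(4a)^j · √(π/(2a)), odd powers integrate to 0; here √(π/(2a)) = 0.70062.
Normalization: ∫|ψ|² dx = 0.70062.
⟨x⟩ = 0.0000 and ⟨x²⟩ = 0.078125.
(Δx)² = 0.078125 − (0.0000)² = 0.078125.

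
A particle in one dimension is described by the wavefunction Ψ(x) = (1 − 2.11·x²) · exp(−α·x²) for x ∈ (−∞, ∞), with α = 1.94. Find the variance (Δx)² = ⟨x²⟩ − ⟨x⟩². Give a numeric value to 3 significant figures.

0.0908

Compute ⟨x⟩ and ⟨x²⟩ separately, then (Δx)² = ⟨x²⟩ − ⟨x⟩².
Expand each integrand as polynomial × e^(−2αx²) and use ∫x^(2j)·e^(−2αx²) dx = (2j−1)!!/(4α)^j · √(π/(2α)), odd powers → 0; here √(π/(2α)) = 0.89983.
Normalization: ∫|Ψ|² dx = 0.61007.
⟨x⟩ = 0.0000 and ⟨x²⟩ = 0.090771.
(Δx)² = 0.090771 − (0.0000)² = 0.090771.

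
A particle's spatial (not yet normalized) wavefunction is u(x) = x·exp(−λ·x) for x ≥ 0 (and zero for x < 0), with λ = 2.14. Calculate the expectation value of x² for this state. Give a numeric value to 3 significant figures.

⟨x²⟩ = ∫ x²·|u|² dx / ∫|u|² dx (integrals over the domain).
Every integrand reduces to terms xʲ·e^(−2λx) on [0, ∞); use ∫₀^∞ xʲ·e^(−2λx) dx = j!/(2λ)^(j+1).
State is unnormalized: ∫|u|² dx = 0.025509, and ∫u*·x²·u dx = 0.016711, so ⟨x²⟩ = 0.016711 / 0.025509.
⟨x²⟩ = 0.65508.

0.655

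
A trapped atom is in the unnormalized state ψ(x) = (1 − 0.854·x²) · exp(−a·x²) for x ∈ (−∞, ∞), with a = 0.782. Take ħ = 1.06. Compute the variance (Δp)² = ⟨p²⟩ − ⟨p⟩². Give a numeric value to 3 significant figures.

2.68

Compute ⟨p⟩ and ⟨p²⟩ separately; (Δp)² = ⟨p²⟩ − ⟨p⟩².
Expand each integrand as polynomial × e^(−2ax²) and use ∫x^(2j)·e^(−2ax²) dx = (2j−1)!!/(4a)^j · √(π/(2a)), odd powers → 0; here √(π/(2a)) = 1.4173. Differentiate with the product rule, d/dx e^(−ax²) = −2ax·e^(−ax²).
Normalization: ∫|ψ|² dx = 0.96032.
⟨p⟩ = 0.0000 and ⟨p²⟩ = 2.6814.
(Δp)² = 2.6814 − (0.0000)² = 2.6814.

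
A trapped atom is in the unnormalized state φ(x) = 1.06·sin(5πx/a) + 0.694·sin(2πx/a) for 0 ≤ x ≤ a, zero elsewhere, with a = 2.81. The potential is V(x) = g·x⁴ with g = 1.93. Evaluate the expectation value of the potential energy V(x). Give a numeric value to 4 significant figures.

⟨V⟩ = ∫ V(x)·|φ|² dx / ∫|φ|² dx.
On 0 ≤ x ≤ a (j ≠ l): ∫sin²(jπx/a) dx = a/2, ∫sin(jπx/a)·sin(lπx/a) dx = 0; diagonal moments ∫x·sin²(jπx/a) dx = a²/4, ∫x²·sin²(jπx/a) dx = a³·(1/6 − 1/(4j²π²)); cross terms ∫x·sin(jπx/a)·sin(lπx/a) dx = 0 for j + l even and −4jla²/(π²(j² − l²)²) for j + l odd, ∫x²·sin(jπx/a)·sin(lπx/a) dx = (−1)^(j+l)·4jla³/(π²(j² − l²)²); higher powers the same way via product-to-sum and parts.
State is unnormalized: ∫|φ|² dx = 2.2554, and ∫φ*·V(x)·φ dx = 43.116, so ⟨V⟩ = 43.116 / 2.2554.
⟨V⟩ = 19.117.

19.12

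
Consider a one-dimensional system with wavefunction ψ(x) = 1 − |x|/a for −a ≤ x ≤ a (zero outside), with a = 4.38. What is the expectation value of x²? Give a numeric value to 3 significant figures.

⟨x²⟩ = ∫ x²·|ψ|² dx / ∫|ψ|² dx (integrals over the domain).
ψ is even, so ∫ over [−a, a] = 2∫₀ᵃ with ψ = 1 − x/a there: ∫₀ᵃ (1 − x/a)² dx = a/3, ∫₀ᵃ x²(1 − x/a)² dx = a³/30, ∫₀ᵃ x⁴(1 − x/a)² dx = a⁵/105.
State is unnormalized: ∫|ψ|² dx = 2.9200, and ∫ψ*·x²·ψ dx = 5.6018, so ⟨x²⟩ = 5.6018 / 2.9200.
⟨x²⟩ = 1.9184.

1.92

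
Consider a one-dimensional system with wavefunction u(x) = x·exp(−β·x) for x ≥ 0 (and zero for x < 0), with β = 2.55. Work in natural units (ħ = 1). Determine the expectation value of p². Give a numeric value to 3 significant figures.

6.50

p² u = −ħ² d²u/dx²; ⟨p²⟩ = −ħ² ∫ u*·u'' dx / ∫|u|² dx.
Differentiate x·exp(−β·x) with the product rule; every integrand then reduces to terms xʲ·e^(−2βx) on [0, ∞), with ∫₀^∞ xʲ·e^(−2βx) dx = j!/(2β)^(j+1).
State is unnormalized: ∫|u|² dx = 0.015077, and ∫u*·(−ħ² u'') dx = 0.098039, so ⟨p²⟩ = 0.098039 / 0.015077.
⟨p²⟩ = 6.5025.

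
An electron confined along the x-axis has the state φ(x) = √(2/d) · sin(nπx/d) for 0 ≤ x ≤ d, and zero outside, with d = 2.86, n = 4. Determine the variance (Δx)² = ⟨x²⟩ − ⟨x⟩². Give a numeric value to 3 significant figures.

Compute ⟨x⟩ and ⟨x²⟩ separately, then (Δx)² = ⟨x²⟩ − ⟨x⟩².
With sin²θ = (1 − cos2θ)/2 on 0 ≤ x ≤ d: ∫sin²(nπx/d) dx = d/2, ∫x·sin²(nπx/d) dx = d²/4, ∫x²·sin²(nπx/d) dx = d³·(1/6 − 1/(4n²π²)); higher powers xᵏ the same way, integrating xᵏ·cos(2nπx/d) by parts.
⟨x⟩ = 1.4300 and ⟨x²⟩ = 2.7006.
(Δx)² = 2.7006 − (1.4300)² = 0.65573.

0.656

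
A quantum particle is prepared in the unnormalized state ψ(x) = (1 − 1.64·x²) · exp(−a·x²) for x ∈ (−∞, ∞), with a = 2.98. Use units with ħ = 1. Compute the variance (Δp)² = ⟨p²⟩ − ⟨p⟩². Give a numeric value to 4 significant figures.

Compute ⟨p⟩ and ⟨p²⟩ separately; (Δp)² = ⟨p²⟩ − ⟨p⟩².
Expand each integrand as polynomial × e^(−2ax²) and use ∫x^(2j)·e^(−2ax²) dx = (2j−1)!!/(4a)^j · √(π/(2a)), odd powers → 0; here √(π/(2a)) = 0.72603. Differentiate with the product rule, d/dx e^(−ax²) = −2ax·e^(−ax²).
Normalization: ∫|ψ|² dx = 0.56748.
⟨p⟩ = 0.0000 and ⟨p²⟩ = 5.3669.
(Δp)² = 5.3669 − (0.0000)² = 5.3669.

5.367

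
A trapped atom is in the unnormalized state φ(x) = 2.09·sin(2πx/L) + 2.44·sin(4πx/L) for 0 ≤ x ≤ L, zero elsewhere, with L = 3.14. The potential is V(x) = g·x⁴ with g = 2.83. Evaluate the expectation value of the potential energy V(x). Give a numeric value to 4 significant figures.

71.54

⟨V⟩ = ∫ V(x)·|φ|² dx / ∫|φ|² dx.
On 0 ≤ x ≤ L (j ≠ l): ∫sin²(jπx/L) dx = L/2, ∫sin(jπx/L)·sin(lπx/L) dx = 0; diagonal moments ∫x·sin²(jπx/L) dx = L²/4, ∫x²·sin²(jπx/L) dx = L³·(1/6 − 1/(4j²π²)); cross terms ∫x·sin(jπx/L)·sin(lπx/L) dx = 0 for j + l even and −4jlL²/(π²(j² − l²)²) for j + l odd, ∫x²·sin(jπx/L)·sin(lπx/L) dx = (−1)^(j+l)·4jlL³/(π²(j² − l²)²); higher powers the same way via product-to-sum and parts.
State is unnormalized: ∫|φ|² dx = 16.205, and ∫φ*·V(x)·φ dx = 1159.3, so ⟨V⟩ = 1159.3 / 16.205.
⟨V⟩ = 71.538.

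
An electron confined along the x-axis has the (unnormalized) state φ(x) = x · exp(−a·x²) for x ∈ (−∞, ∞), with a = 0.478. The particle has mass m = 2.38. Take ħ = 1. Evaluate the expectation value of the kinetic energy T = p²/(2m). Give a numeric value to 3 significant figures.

0.301

T = −(ħ²/2m) d²/dx², so ⟨T⟩ = −(ħ²/2m) ∫ φ*·φ'' dx / ∫|φ|² dx; with m = 2.38.
Expand each integrand as polynomial × e^(−2ax²) and use ∫x^(2j)·e^(−2ax²) dx = (2j−1)!!/(4a)^j · √(π/(2a)), odd powers → 0; here √(π/(2a)) = 1.8128. Differentiate with the product rule, d/dx e^(−ax²) = −2ax·e^(−ax²).
State is unnormalized: ∫|φ|² dx = 0.94811, and ∫φ*·(−ħ²/2m · φ'') dx = 0.28563, so ⟨T⟩ = 0.28563 / 0.94811.
⟨T⟩ = 0.30126.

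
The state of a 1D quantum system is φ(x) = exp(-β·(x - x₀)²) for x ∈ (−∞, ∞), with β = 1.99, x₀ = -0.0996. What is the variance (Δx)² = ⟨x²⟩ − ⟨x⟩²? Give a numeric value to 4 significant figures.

0.1256

Compute ⟨x⟩ and ⟨x²⟩ separately, then (Δx)² = ⟨x²⟩ − ⟨x⟩².
Gaussian moments (u = x − x₀): ∫u^(2j)·e^(−2βu²) du = (2j−1)!!/(4β)^j · √(π/(2β)), odd powers integrate to 0; here √(π/(2β)) = 0.88845.
Normalization: ∫|φ|² dx = 0.88845.
⟨x⟩ = -0.099600 and ⟨x²⟩ = 0.13555.
(Δx)² = 0.13555 − (-0.099600)² = 0.12563.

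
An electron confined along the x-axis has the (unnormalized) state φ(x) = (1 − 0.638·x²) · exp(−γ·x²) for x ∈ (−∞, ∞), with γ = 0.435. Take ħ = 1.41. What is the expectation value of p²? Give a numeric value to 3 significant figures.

p² φ = −ħ² d²φ/dx²; ⟨p²⟩ = −ħ² ∫ φ*·φ'' dx / ∫|φ|² dx.
Expand each integrand as polynomial × e^(−2γx²) and use ∫x^(2j)·e^(−2γx²) dx = (2j−1)!!/(4γ)^j · √(π/(2γ)), odd powers → 0; here √(π/(2γ)) = 1.9003. Differentiate with the product rule, d/dx e^(−γx²) = −2γx·e^(−γx²).
State is unnormalized: ∫|φ|² dx = 1.2732, and ∫φ*·(−ħ² φ'') dx = 4.3952, so ⟨p²⟩ = 4.3952 / 1.2732.
⟨p²⟩ = 3.4521.

3.45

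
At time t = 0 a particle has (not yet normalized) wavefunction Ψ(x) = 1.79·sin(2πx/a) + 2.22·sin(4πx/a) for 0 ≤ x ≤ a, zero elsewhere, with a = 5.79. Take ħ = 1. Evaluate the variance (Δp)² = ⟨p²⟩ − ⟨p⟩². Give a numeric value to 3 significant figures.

Compute ⟨p⟩ and ⟨p²⟩ separately; (Δp)² = ⟨p²⟩ − ⟨p⟩².
d²/dx² sin(jπx/a) = −(jπ/a)²·sin(jπx/a); on 0 ≤ x ≤ a, ∫sin²(jπx/a) dx = a/2 and ∫sin(jπx/a)·sin(lπx/a) dx = 0 for j ≠ l, so only diagonal terms survive in ∫|Ψ|² and ∫Ψ·Ψ″; ∫Ψ·Ψ′ dx = [Ψ²/2] between the walls = 0.
Normalization: ∫|Ψ|² dx = 23.544.
⟨p⟩ = 0.0000 and ⟨p²⟩ = 3.3186.
(Δp)² = 3.3186 − (0.0000)² = 3.3186.

3.32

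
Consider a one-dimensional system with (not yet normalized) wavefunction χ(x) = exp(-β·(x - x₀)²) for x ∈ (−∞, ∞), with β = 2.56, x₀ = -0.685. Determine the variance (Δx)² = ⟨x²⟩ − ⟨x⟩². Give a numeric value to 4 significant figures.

Compute ⟨x⟩ and ⟨x²⟩ separately, then (Δx)² = ⟨x²⟩ − ⟨x⟩².
Gaussian moments (u = x − x₀): ∫u^(2j)·e^(−2βu²) du = (2j−1)!!/(4β)^j · √(π/(2β)), odd powers integrate to 0; here √(π/(2β)) = 0.78332.
Normalization: ∫|χ|² dx = 0.78332.
⟨x⟩ = -0.68500 and ⟨x²⟩ = 0.56688.
(Δx)² = 0.56688 − (-0.68500)² = 0.097656.

0.09766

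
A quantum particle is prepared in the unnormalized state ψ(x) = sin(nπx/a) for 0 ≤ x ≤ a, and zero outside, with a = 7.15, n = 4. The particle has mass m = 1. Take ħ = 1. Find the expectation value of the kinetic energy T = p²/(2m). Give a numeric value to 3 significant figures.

1.54

T = −(ħ²/2m) d²/dx², so ⟨T⟩ = −(ħ²/2m) ∫ ψ*·ψ'' dx / ∫|ψ|² dx; with m = 1.
d/dx sin(nπx/a) = (nπ/a)·cos(nπx/a) and d²/dx² sin(nπx/a) = −(nπ/a)²·sin(nπx/a); on 0 ≤ x ≤ a, ∫sin²(nπx/a) dx = a/2 and ∫sin(nπx/a)·cos(nπx/a) dx = 0.
State is unnormalized: ∫|ψ|² dx = 3.5750, and ∫ψ*·(−ħ²/2m · ψ'') dx = 5.5215, so ⟨T⟩ = 5.5215 / 3.5750.
⟨T⟩ = 1.5445.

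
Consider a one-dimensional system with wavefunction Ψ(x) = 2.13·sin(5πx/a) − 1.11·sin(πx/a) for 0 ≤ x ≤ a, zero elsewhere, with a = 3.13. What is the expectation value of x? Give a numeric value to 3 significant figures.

1.57

⟨x⟩ = ∫ x·|Ψ|² dx / ∫|Ψ|² dx (integrals over the domain).
On 0 ≤ x ≤ a (j ≠ l): ∫sin²(jπx/a) dx = a/2, ∫sin(jπx/a)·sin(lπx/a) dx = 0; diagonal moments ∫x·sin²(jπx/a) dx = a²/4, ∫x²·sin²(jπx/a) dx = a³·(1/6 − 1/(4j²π²)); cross terms ∫x·sin(jπx/a)·sin(lπx/a) dx = 0 for j + l even and −4jla²/(π²(j² − l²)²) for j + l odd, ∫x²·sin(jπx/a)·sin(lπx/a) dx = (−1)^(j+l)·4jla³/(π²(j² − l²)²); higher powers the same way via product-to-sum and parts.
State is unnormalized: ∫|Ψ|² dx = 9.0285, and ∫Ψ*·x·Ψ dx = 14.130, so ⟨x⟩ = 14.130 / 9.0285.
⟨x⟩ = 1.5650.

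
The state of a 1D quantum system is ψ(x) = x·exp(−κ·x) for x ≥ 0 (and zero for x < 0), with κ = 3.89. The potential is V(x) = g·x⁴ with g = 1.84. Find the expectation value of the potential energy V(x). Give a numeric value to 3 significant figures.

⟨V⟩ = ∫ V(x)·|ψ|² dx / ∫|ψ|² dx.
Every integrand reduces to terms xʲ·e^(−2κx) on [0, ∞); use ∫₀^∞ xʲ·e^(−2κx) dx = j!/(2κ)^(j+1).
State is unnormalized: ∫|ψ|² dx = 0.0042471, and ∫ψ*·V(x)·ψ dx = 0.00076788, so ⟨V⟩ = 0.00076788 / 0.0042471.
⟨V⟩ = 0.18080.

0.181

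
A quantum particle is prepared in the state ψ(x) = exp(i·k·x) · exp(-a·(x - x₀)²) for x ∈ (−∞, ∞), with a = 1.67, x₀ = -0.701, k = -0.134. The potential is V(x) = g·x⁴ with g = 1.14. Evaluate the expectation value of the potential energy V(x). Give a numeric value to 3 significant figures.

⟨V⟩ = ∫ V(x)·|ψ|² dx / ∫|ψ|² dx.
Gaussian moments (u = x − x₀): ∫u^(2j)·e^(−2au²) du = (2j−1)!!/(4a)^j · √(π/(2a)), odd powers integrate to 0; here √(π/(2a)) = 0.96984.
State is unnormalized: ∫|ψ|² dx = 0.96984, and ∫ψ*·V(x)·ψ dx = 0.82931, so ⟨V⟩ = 0.82931 / 0.96984.
⟨V⟩ = 0.85510.

0.855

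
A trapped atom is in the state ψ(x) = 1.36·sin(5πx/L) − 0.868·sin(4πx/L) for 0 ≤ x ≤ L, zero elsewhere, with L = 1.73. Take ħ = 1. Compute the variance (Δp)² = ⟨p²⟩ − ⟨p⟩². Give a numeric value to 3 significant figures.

Compute ⟨p⟩ and ⟨p²⟩ separately; (Δp)² = ⟨p²⟩ − ⟨p⟩².
d²/dx² sin(jπx/L) = −(jπ/L)²·sin(jπx/L); on 0 ≤ x ≤ L, ∫sin²(jπx/L) dx = L/2 and ∫sin(jπx/L)·sin(lπx/L) dx = 0 for j ≠ l, so only diagonal terms survive in ∫|ψ|² and ∫ψ·ψ″; ∫ψ·ψ′ dx = [ψ²/2] between the walls = 0.
Normalization: ∫|ψ|² dx = 2.2516.
⟨p⟩ = 0.0000 and ⟨p²⟩ = 73.851.
(Δp)² = 73.851 − (0.0000)² = 73.851.

73.9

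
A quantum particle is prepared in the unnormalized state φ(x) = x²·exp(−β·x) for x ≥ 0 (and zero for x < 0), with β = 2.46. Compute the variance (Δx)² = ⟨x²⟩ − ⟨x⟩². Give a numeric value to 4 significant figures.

0.2066

Compute ⟨x⟩ and ⟨x²⟩ separately, then (Δx)² = ⟨x²⟩ − ⟨x⟩².
Every integrand reduces to terms xʲ·e^(−2βx) on [0, ∞); use ∫₀^∞ xʲ·e^(−2βx) dx = j!/(2β)^(j+1).
Normalization: ∫|φ|² dx = 0.0083250.
⟨x⟩ = 1.0163 and ⟨x²⟩ = 1.2393.
(Δx)² = 1.2393 − (1.0163)² = 0.20656.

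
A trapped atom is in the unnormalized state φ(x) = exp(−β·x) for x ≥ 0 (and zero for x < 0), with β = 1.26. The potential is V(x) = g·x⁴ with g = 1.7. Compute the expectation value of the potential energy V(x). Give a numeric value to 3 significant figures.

⟨V⟩ = ∫ V(x)·|φ|² dx / ∫|φ|² dx.
Every integrand reduces to terms xʲ·e^(−2βx) on [0, ∞); use ∫₀^∞ xʲ·e^(−2βx) dx = j!/(2β)^(j+1).
State is unnormalized: ∫|φ|² dx = 0.39683, and ∫φ*·V(x)·φ dx = 0.40147, so ⟨V⟩ = 0.40147 / 0.39683.
⟨V⟩ = 1.0117.

1.01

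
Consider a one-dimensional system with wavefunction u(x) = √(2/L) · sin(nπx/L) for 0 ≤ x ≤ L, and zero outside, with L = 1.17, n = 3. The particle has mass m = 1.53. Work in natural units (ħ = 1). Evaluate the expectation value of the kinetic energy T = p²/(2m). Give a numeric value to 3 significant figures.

21.2

T = −(ħ²/2m) d²/dx², so ⟨T⟩ = −(ħ²/2m) ∫ u*·u'' dx; with m = 1.53.
d/dx sin(nπx/L) = (nπ/L)·cos(nπx/L) and d²/dx² sin(nπx/L) = −(nπ/L)²·sin(nπx/L); on 0 ≤ x ≤ L, ∫sin²(nπx/L) dx = L/2 and ∫sin(nπx/L)·cos(nπx/L) dx = 0.
⟨T⟩ = 21.206.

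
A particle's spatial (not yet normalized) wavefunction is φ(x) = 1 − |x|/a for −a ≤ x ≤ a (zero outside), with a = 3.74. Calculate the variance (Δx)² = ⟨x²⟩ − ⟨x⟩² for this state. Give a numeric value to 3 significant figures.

1.40

Compute ⟨x⟩ and ⟨x²⟩ separately, then (Δx)² = ⟨x²⟩ − ⟨x⟩².
φ is even, so ∫ over [−a, a] = 2∫₀ᵃ with φ = 1 − x/a there: ∫₀ᵃ (1 − x/a)² dx = a/3, ∫₀ᵃ x²(1 − x/a)² dx = a³/30, ∫₀ᵃ x⁴(1 − x/a)² dx = a⁵/105.
Normalization: ∫|φ|² dx = 2.4933.
⟨x⟩ = 0.0000 and ⟨x²⟩ = 1.3988.
(Δx)² = 1.3988 − (0.0000)² = 1.3988.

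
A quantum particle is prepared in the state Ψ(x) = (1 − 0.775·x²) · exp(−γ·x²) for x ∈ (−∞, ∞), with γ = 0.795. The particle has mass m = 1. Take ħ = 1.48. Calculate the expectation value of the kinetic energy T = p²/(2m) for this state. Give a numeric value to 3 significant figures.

2.40

T = −(ħ²/2m) d²/dx², so ⟨T⟩ = −(ħ²/2m) ∫ Ψ*·Ψ'' dx / ∫|Ψ|² dx; with m = 1.
Expand each integrand as polynomial × e^(−2γx²) and use ∫x^(2j)·e^(−2γx²) dx = (2j−1)!!/(4γ)^j · √(π/(2γ)), odd powers → 0; here √(π/(2γ)) = 1.4056. Differentiate with the product rule, d/dx e^(−γx²) = −2γx·e^(−γx²).
State is unnormalized: ∫|Ψ|² dx = 0.97097, and ∫Ψ*·(−ħ²/2m · Ψ'') dx = 2.3293, so ⟨T⟩ = 2.3293 / 0.97097.
⟨T⟩ = 2.3989.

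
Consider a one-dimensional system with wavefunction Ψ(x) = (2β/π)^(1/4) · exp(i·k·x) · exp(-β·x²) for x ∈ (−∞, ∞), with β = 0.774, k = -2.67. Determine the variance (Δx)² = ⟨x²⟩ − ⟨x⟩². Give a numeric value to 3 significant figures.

0.323

Compute ⟨x⟩ and ⟨x²⟩ separately, then (Δx)² = ⟨x²⟩ − ⟨x⟩².
Gaussian moments: ∫x^(2j)·e^(−2βx²) dx = (2j−1)!!/(4β)^j · √(π/(2β)), odd powers integrate to 0; here √(π/(2β)) = 1.4246.
⟨x⟩ = 0.0000 and ⟨x²⟩ = 0.32300.
(Δx)² = 0.32300 − (0.0000)² = 0.32300.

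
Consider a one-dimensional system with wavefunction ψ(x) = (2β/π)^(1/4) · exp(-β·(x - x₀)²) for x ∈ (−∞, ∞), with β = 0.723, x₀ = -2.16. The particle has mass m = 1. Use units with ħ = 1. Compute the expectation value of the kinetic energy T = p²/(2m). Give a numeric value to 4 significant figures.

T = −(ħ²/2m) d²/dx², so ⟨T⟩ = −(ħ²/2m) ∫ ψ*·ψ'' dx; with m = 1.
Gaussian moments (u = x − x₀): ∫u^(2j)·e^(−2βu²) du = (2j−1)!!/(4β)^j · √(π/(2β)), odd powers integrate to 0; here √(π/(2β)) = 1.4740. Derivatives: d/dx e^(−βu²) = −2βu·e^(−βu²), d²/dx² e^(−βu²) = (4β²u² − 2β)·e^(−βu²).
⟨T⟩ = 0.36150.

0.3615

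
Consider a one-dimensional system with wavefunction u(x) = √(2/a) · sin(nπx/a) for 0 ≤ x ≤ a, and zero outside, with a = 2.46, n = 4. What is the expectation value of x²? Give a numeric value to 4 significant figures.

1.998

⟨x²⟩ = ∫ x²·|u|² dx (integrals over the domain).
With sin²θ = (1 − cos2θ)/2 on 0 ≤ x ≤ a: ∫sin²(nπx/a) dx = a/2, ∫x·sin²(nπx/a) dx = a²/4, ∫x²·sin²(nπx/a) dx = a³·(1/6 − 1/(4n²π²)); higher powers xᵏ the same way, integrating xᵏ·cos(2nπx/a) by parts.
⟨x²⟩ = 1.9980.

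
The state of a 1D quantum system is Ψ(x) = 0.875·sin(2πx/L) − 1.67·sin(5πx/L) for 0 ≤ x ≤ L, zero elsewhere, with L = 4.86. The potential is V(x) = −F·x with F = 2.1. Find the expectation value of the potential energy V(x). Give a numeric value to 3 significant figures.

-5.26

⟨V⟩ = ∫ V(x)·|Ψ|² dx / ∫|Ψ|² dx.
On 0 ≤ x ≤ L (j ≠ l): ∫sin²(jπx/L) dx = L/2, ∫sin(jπx/L)·sin(lπx/L) dx = 0; diagonal moments ∫x·sin²(jπx/L) dx = L²/4, ∫x²·sin²(jπx/L) dx = L³·(1/6 − 1/(4j²π²)); cross terms ∫x·sin(jπx/L)·sin(lπx/L) dx = 0 for j + l even and −4jlL²/(π²(j² − l²)²) for j + l odd, ∫x²·sin(jπx/L)·sin(lπx/L) dx = (−1)^(j+l)·4jlL³/(π²(j² − l²)²); higher powers the same way via product-to-sum and parts.
State is unnormalized: ∫|Ψ|² dx = 8.6375, and ∫Ψ*·V(x)·Ψ dx = -45.409, so ⟨V⟩ = -45.409 / 8.6375.
⟨V⟩ = -5.2572.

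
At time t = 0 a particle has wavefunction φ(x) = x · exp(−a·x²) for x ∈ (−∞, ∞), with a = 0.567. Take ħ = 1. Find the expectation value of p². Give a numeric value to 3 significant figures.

1.70

p² φ = −ħ² d²φ/dx²; ⟨p²⟩ = −ħ² ∫ φ*·φ'' dx / ∫|φ|² dx.
Expand each integrand as polynomial × e^(−2ax²) and use ∫x^(2j)·e^(−2ax²) dx = (2j−1)!!/(4a)^j · √(π/(2a)), odd powers → 0; here √(π/(2a)) = 1.6644. Differentiate with the product rule, d/dx e^(−ax²) = −2ax·e^(−ax²).
State is unnormalized: ∫|φ|² dx = 0.73388, and ∫φ*·(−ħ² φ'') dx = 1.2483, so ⟨p²⟩ = 1.2483 / 0.73388.
⟨p²⟩ = 1.7010.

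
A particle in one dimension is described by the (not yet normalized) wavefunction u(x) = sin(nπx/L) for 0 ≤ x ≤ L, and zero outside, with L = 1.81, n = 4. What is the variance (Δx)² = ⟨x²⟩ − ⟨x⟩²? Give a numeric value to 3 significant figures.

0.263

Compute ⟨x⟩ and ⟨x²⟩ separately, then (Δx)² = ⟨x²⟩ − ⟨x⟩².
With sin²θ = (1 − cos2θ)/2 on 0 ≤ x ≤ L: ∫sin²(nπx/L) dx = L/2, ∫x·sin²(nπx/L) dx = L²/4, ∫x²·sin²(nπx/L) dx = L³·(1/6 − 1/(4n²π²)); higher powers xᵏ the same way, integrating xᵏ·cos(2nπx/L) by parts.
Normalization: ∫|u|² dx = 0.90500.
⟨x⟩ = 0.90500 and ⟨x²⟩ = 1.0817.
(Δx)² = 1.0817 − (0.90500)² = 0.26264.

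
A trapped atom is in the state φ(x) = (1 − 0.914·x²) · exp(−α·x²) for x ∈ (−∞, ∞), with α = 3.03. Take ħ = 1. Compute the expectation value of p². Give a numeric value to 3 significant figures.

4.16

p² φ = −ħ² d²φ/dx²; ⟨p²⟩ = −ħ² ∫ φ*·φ'' dx / ∫|φ|² dx.
Expand each integrand as polynomial × e^(−2αx²) and use ∫x^(2j)·e^(−2αx²) dx = (2j−1)!!/(4α)^j · √(π/(2α)), odd powers → 0; here √(π/(2α)) = 0.72001. Differentiate with the product rule, d/dx e^(−αx²) = −2αx·e^(−αx²).
State is unnormalized: ∫|φ|² dx = 0.62370, and ∫φ*·(−ħ² φ'') dx = 2.5975, so ⟨p²⟩ = 2.5975 / 0.62370.
⟨p²⟩ = 4.1647.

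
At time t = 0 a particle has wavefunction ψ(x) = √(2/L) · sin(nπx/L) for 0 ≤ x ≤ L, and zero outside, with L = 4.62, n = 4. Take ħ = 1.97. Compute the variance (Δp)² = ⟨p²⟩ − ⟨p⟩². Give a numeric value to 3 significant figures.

28.7

Compute ⟨p⟩ and ⟨p²⟩ separately; (Δp)² = ⟨p²⟩ − ⟨p⟩².
d/dx sin(nπx/L) = (nπ/L)·cos(nπx/L) and d²/dx² sin(nπx/L) = −(nπ/L)²·sin(nπx/L); on 0 ≤ x ≤ L, ∫sin²(nπx/L) dx = L/2 and ∫sin(nπx/L)·cos(nπx/L) dx = 0.
⟨p⟩ = 0.0000 and ⟨p²⟩ = 28.712.
(Δp)² = 28.712 − (0.0000)² = 28.712.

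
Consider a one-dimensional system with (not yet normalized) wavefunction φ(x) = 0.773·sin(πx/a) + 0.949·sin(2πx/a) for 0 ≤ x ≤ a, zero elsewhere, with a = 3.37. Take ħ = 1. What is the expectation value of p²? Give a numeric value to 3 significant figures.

2.44

p² φ = −ħ² d²φ/dx²; ⟨p²⟩ = −ħ² ∫ φ*·φ'' dx / ∫|φ|² dx.
d²/dx² sin(jπx/a) = −(jπ/a)²·sin(jπx/a); on 0 ≤ x ≤ a, ∫sin²(jπx/a) dx = a/2 and ∫sin(jπx/a)·sin(lπx/a) dx = 0 for j ≠ l, so only diagonal terms survive in ∫|φ|² and ∫φ·φ″; ∫φ·φ′ dx = [φ²/2] between the walls = 0.
State is unnormalized: ∫|φ|² dx = 2.5243, and ∫φ*·(−ħ² φ'') dx = 6.1501, so ⟨p²⟩ = 6.1501 / 2.5243.
⟨p²⟩ = 2.4363.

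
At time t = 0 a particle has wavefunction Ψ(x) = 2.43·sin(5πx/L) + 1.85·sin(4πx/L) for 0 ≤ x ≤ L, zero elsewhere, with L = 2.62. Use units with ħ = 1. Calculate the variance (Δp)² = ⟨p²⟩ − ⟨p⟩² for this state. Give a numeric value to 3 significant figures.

31.2

Compute ⟨p⟩ and ⟨p²⟩ separately; (Δp)² = ⟨p²⟩ − ⟨p⟩².
d²/dx² sin(jπx/L) = −(jπ/L)²·sin(jπx/L); on 0 ≤ x ≤ L, ∫sin²(jπx/L) dx = L/2 and ∫sin(jπx/L)·sin(lπx/L) dx = 0 for j ≠ l, so only diagonal terms survive in ∫|Ψ|² and ∫Ψ·Ψ″; ∫Ψ·Ψ′ dx = [Ψ²/2] between the walls = 0.
Normalization: ∫|Ψ|² dx = 12.219.
⟨p⟩ = 0.0000 and ⟨p²⟩ = 31.197.
(Δp)² = 31.197 − (0.0000)² = 31.197.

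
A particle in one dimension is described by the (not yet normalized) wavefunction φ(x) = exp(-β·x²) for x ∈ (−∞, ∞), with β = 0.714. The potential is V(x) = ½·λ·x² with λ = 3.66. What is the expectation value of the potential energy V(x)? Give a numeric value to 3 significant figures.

⟨V⟩ = ∫ V(x)·|φ|² dx / ∫|φ|² dx.
Gaussian moments: ∫x^(2j)·e^(−2βx²) dx = (2j−1)!!/(4β)^j · √(π/(2β)), odd powers integrate to 0; here √(π/(2β)) = 1.4832.
State is unnormalized: ∫|φ|² dx = 1.4832, and ∫φ*·V(x)·φ dx = 0.95039, so ⟨V⟩ = 0.95039 / 1.4832.
⟨V⟩ = 0.64076.

0.641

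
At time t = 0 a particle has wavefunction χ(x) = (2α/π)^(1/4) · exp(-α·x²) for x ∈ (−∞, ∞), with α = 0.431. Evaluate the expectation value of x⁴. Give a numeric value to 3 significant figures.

1.01

⟨x⁴⟩ = ∫ x⁴·|χ|² dx (integrals over the domain).
Gaussian moments: ∫x^(2j)·e^(−2αx²) dx = (2j−1)!!/(4α)^j · √(π/(2α)), odd powers integrate to 0; here √(π/(2α)) = 1.9091.
⟨x⁴⟩ = 1.0094.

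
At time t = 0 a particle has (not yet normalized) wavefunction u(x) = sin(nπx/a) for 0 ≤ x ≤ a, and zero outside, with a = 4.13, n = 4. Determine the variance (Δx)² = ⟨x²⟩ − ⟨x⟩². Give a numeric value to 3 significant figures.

Compute ⟨x⟩ and ⟨x²⟩ separately, then (Δx)² = ⟨x²⟩ − ⟨x⟩².
With sin²θ = (1 − cos2θ)/2 on 0 ≤ x ≤ a: ∫sin²(nπx/a) dx = a/2, ∫x·sin²(nπx/a) dx = a²/4, ∫x²·sin²(nπx/a) dx = a³·(1/6 − 1/(4n²π²)); higher powers xᵏ the same way, integrating xᵏ·cos(2nπx/a) by parts.
Normalization: ∫|u|² dx = 2.0650.
⟨x⟩ = 2.0650 and ⟨x²⟩ = 5.6316.
(Δx)² = 5.6316 − (2.0650)² = 1.3674.

1.37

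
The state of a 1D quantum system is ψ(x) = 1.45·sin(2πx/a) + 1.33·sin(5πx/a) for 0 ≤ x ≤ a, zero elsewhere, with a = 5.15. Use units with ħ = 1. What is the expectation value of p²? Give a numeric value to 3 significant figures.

p² ψ = −ħ² d²ψ/dx²; ⟨p²⟩ = −ħ² ∫ ψ*·ψ'' dx / ∫|ψ|² dx.
d²/dx² sin(jπx/a) = −(jπ/a)²·sin(jπx/a); on 0 ≤ x ≤ a, ∫sin²(jπx/a) dx = a/2 and ∫sin(jπx/a)·sin(lπx/a) dx = 0 for j ≠ l, so only diagonal terms survive in ∫|ψ|² and ∫ψ·ψ″; ∫ψ·ψ′ dx = [ψ²/2] between the walls = 0.
State is unnormalized: ∫|ψ|² dx = 9.9689, and ∫ψ*·(−ħ² ψ'') dx = 50.433, so ⟨p²⟩ = 50.433 / 9.9689.
⟨p²⟩ = 5.0591.

5.06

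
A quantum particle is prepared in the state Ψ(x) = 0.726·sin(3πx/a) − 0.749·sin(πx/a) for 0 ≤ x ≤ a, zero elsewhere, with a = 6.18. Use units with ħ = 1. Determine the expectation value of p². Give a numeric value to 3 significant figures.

p² Ψ = −ħ² d²Ψ/dx²; ⟨p²⟩ = −ħ² ∫ Ψ*·Ψ'' dx / ∫|Ψ|² dx.
d²/dx² sin(jπx/a) = −(jπ/a)²·sin(jπx/a); on 0 ≤ x ≤ a, ∫sin²(jπx/a) dx = a/2 and ∫sin(jπx/a)·sin(lπx/a) dx = 0 for j ≠ l, so only diagonal terms survive in ∫|Ψ|² and ∫Ψ·Ψ″; ∫Ψ·Ψ′ dx = [Ψ²/2] between the walls = 0.
State is unnormalized: ∫|Ψ|² dx = 3.3622, and ∫Ψ*·(−ħ² Ψ'') dx = 4.2359, so ⟨p²⟩ = 4.2359 / 3.3622.
⟨p²⟩ = 1.2599.

1.26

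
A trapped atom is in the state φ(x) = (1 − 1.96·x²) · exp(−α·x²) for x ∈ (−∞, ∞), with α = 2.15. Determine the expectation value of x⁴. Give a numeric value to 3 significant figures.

0.0312

⟨x⁴⟩ = ∫ x⁴·|φ|² dx / ∫|φ|² dx (integrals over the domain).
Expand each integrand as polynomial × e^(−2αx²) and use ∫x^(2j)·e^(−2αx²) dx = (2j−1)!!/(4α)^j · √(π/(2α)), odd powers → 0; here √(π/(2α)) = 0.85475.
State is unnormalized: ∫|φ|² dx = 0.59834, and ∫φ*·x⁴·φ dx = 0.018684, so ⟨x⁴⟩ = 0.018684 / 0.59834.
⟨x⁴⟩ = 0.031226.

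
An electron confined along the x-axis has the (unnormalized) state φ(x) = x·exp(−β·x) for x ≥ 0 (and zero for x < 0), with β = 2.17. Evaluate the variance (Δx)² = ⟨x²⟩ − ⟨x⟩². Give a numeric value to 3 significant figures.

Compute ⟨x⟩ and ⟨x²⟩ separately, then (Δx)² = ⟨x²⟩ − ⟨x⟩².
Every integrand reduces to terms xʲ·e^(−2βx) on [0, ∞); use ∫₀^∞ xʲ·e^(−2βx) dx = j!/(2β)^(j+1).
Normalization: ∫|φ|² dx = 0.024466.
⟨x⟩ = 0.69124 and ⟨x²⟩ = 0.63709.
(Δx)² = 0.63709 − (0.69124)² = 0.15927.

0.159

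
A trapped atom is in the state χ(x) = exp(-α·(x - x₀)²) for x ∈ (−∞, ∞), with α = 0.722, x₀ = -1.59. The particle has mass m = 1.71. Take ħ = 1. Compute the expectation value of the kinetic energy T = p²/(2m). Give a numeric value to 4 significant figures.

0.2111

T = −(ħ²/2m) d²/dx², so ⟨T⟩ = −(ħ²/2m) ∫ χ*·χ'' dx / ∫|χ|² dx; with m = 1.71.
Gaussian moments (u = x − x₀): ∫u^(2j)·e^(−2αu²) du = (2j−1)!!/(4α)^j · √(π/(2α)), odd powers integrate to 0; here √(π/(2α)) = 1.4750. Derivatives: d/dx e^(−αu²) = −2αu·e^(−αu²), d²/dx² e^(−αu²) = (4α²u² − 2α)·e^(−αu²).
State is unnormalized: ∫|χ|² dx = 1.4750, and ∫χ*·(−ħ²/2m · χ'') dx = 0.31139, so ⟨T⟩ = 0.31139 / 1.4750.
⟨T⟩ = 0.21111.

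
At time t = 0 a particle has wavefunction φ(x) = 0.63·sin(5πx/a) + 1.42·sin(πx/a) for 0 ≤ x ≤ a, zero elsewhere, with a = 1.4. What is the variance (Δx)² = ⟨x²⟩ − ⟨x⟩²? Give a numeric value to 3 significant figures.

0.0899

Compute ⟨x⟩ and ⟨x²⟩ separately, then (Δx)² = ⟨x²⟩ − ⟨x⟩².
On 0 ≤ x ≤ a (j ≠ l): ∫sin²(jπx/a) dx = a/2, ∫sin(jπx/a)·sin(lπx/a) dx = 0; diagonal moments ∫x·sin²(jπx/a) dx = a²/4, ∫x²·sin²(jπx/a) dx = a³·(1/6 − 1/(4j²π²)); cross terms ∫x·sin(jπx/a)·sin(lπx/a) dx = 0 for j + l even and −4jla²/(π²(j² − l²)²) for j + l odd, ∫x²·sin(jπx/a)·sin(lπx/a) dx = (−1)^(j+l)·4jla³/(π²(j² − l²)²); higher powers the same way via product-to-sum and parts.
Normalization: ∫|φ|² dx = 1.6893.
⟨x⟩ = 0.70000 and ⟨x²⟩ = 0.57994.
(Δx)² = 0.57994 − (0.70000)² = 0.089940.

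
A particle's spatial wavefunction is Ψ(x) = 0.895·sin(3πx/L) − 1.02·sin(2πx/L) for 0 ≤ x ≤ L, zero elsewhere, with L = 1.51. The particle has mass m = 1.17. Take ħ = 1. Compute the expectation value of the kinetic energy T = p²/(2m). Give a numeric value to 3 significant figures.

11.4

T = −(ħ²/2m) d²/dx², so ⟨T⟩ = −(ħ²/2m) ∫ Ψ*·Ψ'' dx / ∫|Ψ|² dx; with m = 1.17.
d²/dx² sin(jπx/L) = −(jπ/L)²·sin(jπx/L); on 0 ≤ x ≤ L, ∫sin²(jπx/L) dx = L/2 and ∫sin(jπx/L)·sin(lπx/L) dx = 0 for j ≠ l, so only diagonal terms survive in ∫|Ψ|² and ∫Ψ·Ψ″; ∫Ψ·Ψ′ dx = [Ψ²/2] between the walls = 0.
State is unnormalized: ∫|Ψ|² dx = 1.3903, and ∫Ψ*·(−ħ²/2m · Ψ'') dx = 15.881, so ⟨T⟩ = 15.881 / 1.3903.
⟨T⟩ = 11.423.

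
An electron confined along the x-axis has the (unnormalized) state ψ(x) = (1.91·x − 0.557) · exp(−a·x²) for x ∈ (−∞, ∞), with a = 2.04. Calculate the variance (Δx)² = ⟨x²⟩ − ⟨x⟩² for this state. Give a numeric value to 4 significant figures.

0.1487

Compute ⟨x⟩ and ⟨x²⟩ separately, then (Δx)² = ⟨x²⟩ − ⟨x⟩².
Expand each integrand as polynomial × e^(−2ax²) and use ∫x^(2j)·e^(−2ax²) dx = (2j−1)!!/(4a)^j · √(π/(2a)), odd powers → 0; here √(π/(2a)) = 0.87750.
Normalization: ∫|ψ|² dx = 0.66454.
⟨x⟩ = -0.34431 and ⟨x²⟩ = 0.26724.
(Δx)² = 0.26724 − (-0.34431)² = 0.14869.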